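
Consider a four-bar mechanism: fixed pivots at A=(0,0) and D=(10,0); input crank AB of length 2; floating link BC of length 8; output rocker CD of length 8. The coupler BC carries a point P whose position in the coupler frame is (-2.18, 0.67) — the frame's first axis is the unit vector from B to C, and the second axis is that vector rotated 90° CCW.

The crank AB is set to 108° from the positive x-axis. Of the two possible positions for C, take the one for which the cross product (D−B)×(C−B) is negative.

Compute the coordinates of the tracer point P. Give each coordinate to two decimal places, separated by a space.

A=(0,0), D=(10.00,0)
B = A + 2.00·(cos108°, sin108°) = (-0.6180, 1.9021)
|BD| = 10.7871
circle(B,8.00) ∩ circle(D,8.00): a=5.3935, h=5.9085
  candidates: C₊=(5.7328,6.7669) cross=63.735; C₋=(3.6491,-4.8648) cross=-63.735
  mode - wants cross < 0 → take C=(3.6491,-4.8648) (cross=-63.735)
ex = (C−B)/|BC| = (0.5334,-0.8459); ey = (0.8459,0.5334)
P = B + -2.18·ex + 0.67·ey = (-1.2141,4.1035)

-1.21 4.10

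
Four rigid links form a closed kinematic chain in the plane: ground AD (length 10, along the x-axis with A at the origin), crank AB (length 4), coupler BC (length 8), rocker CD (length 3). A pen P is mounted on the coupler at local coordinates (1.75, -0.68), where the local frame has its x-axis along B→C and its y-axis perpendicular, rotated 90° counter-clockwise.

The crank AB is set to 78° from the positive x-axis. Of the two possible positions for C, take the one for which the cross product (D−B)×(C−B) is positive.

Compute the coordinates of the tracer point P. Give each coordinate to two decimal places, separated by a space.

A=(0,0), D=(10.00,0)
B = A + 4.00·(cos78°, sin78°) = (0.8316, 3.9126)
|BD| = 9.9683
circle(B,8.00) ∩ circle(D,3.00): a=7.7429, h=2.0119
  candidates: C₊=(8.7428,2.7239) cross=20.055; C₋=(7.1635,-0.9769) cross=-20.055
  mode + wants cross > 0 → take C=(8.7428,2.7239) (cross=20.055)
ex = (C−B)/|BC| = (0.9889,-0.1486); ey = (0.1486,0.9889)
P = B + 1.75·ex + -0.68·ey = (2.4612,2.9801)

2.46 2.98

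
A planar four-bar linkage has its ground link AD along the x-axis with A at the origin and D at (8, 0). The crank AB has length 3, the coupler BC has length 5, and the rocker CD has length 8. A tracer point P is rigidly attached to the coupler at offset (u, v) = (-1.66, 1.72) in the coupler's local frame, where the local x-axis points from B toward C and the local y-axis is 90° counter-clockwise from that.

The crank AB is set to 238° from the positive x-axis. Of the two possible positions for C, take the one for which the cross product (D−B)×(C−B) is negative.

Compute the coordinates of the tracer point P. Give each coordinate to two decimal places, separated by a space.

-1.82 -0.17

A=(0,0), D=(8.00,0)
B = A + 3.00·(cos238°, sin238°) = (-1.5898, -2.5441)
|BD| = 9.9215
circle(B,5.00) ∩ circle(D,8.00): a=2.9953, h=4.0035
  candidates: C₊=(0.2788,2.0936) cross=39.721; C₋=(2.3320,-5.6457) cross=-39.721
  mode - wants cross < 0 → take C=(2.3320,-5.6457) (cross=-39.721)
ex = (C−B)/|BC| = (0.7844,-0.6203); ey = (0.6203,0.7844)
P = B + -1.66·ex + 1.72·ey = (-1.8249,-0.1653)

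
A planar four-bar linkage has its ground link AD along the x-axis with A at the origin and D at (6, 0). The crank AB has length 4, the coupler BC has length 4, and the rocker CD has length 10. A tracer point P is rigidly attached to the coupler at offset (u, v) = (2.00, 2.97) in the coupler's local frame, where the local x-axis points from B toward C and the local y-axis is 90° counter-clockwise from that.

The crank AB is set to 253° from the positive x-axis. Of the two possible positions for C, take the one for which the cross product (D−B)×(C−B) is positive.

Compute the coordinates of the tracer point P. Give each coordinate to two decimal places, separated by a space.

-4.69 -4.46

A=(0,0), D=(6.00,0)
B = A + 4.00·(cos253°, sin253°) = (-1.1695, -3.8252)
|BD| = 8.1261
circle(B,4.00) ∩ circle(D,10.00): a=-1.1055, h=3.8442
  candidates: C₊=(-3.9544,-0.9539) cross=31.239; C₋=(-0.3352,-7.7373) cross=-31.239
  mode + wants cross > 0 → take C=(-3.9544,-0.9539) (cross=31.239)
ex = (C−B)/|BC| = (-0.6962,0.7178); ey = (-0.7178,-0.6962)
P = B + 2.00·ex + 2.97·ey = (-4.6939,-4.4574)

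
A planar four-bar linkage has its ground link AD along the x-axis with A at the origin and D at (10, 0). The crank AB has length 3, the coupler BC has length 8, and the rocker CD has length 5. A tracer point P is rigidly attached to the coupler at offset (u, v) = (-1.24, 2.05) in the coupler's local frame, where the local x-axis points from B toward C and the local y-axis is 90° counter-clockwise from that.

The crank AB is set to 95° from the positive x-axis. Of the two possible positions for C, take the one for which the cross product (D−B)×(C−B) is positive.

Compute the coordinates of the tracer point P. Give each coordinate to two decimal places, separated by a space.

A=(0,0), D=(10.00,0)
B = A + 3.00·(cos95°, sin95°) = (-0.2615, 2.9886)
|BD| = 10.6878
circle(B,8.00) ∩ circle(D,5.00): a=7.1684, h=3.5516
  candidates: C₊=(7.6141,4.3940) cross=37.959; C₋=(5.6279,-2.4258) cross=-37.959
  mode + wants cross > 0 → take C=(7.6141,4.3940) (cross=37.959)
ex = (C−B)/|BC| = (0.9844,0.1757); ey = (-0.1757,0.9844)
P = B + -1.24·ex + 2.05·ey = (-1.8423,4.7889)

-1.84 4.79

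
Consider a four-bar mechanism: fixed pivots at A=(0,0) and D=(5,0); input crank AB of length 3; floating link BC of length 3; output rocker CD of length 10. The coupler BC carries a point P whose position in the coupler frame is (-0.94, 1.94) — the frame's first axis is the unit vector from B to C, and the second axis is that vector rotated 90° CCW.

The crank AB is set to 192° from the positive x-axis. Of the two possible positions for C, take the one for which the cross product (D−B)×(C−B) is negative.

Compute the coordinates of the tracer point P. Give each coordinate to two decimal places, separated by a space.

-0.79 -0.81

A=(0,0), D=(5.00,0)
B = A + 3.00·(cos192°, sin192°) = (-2.9344, -0.6237)
|BD| = 7.9589
circle(B,3.00) ∩ circle(D,10.00): a=-1.7374, h=2.4457
  candidates: C₊=(-4.8582,1.6783) cross=19.465; C₋=(-4.4748,-3.1981) cross=-19.465
  mode - wants cross < 0 → take C=(-4.4748,-3.1981) (cross=-19.465)
ex = (C−B)/|BC| = (-0.5135,-0.8581); ey = (0.8581,-0.5135)
P = B + -0.94·ex + 1.94·ey = (-0.7871,-0.8132)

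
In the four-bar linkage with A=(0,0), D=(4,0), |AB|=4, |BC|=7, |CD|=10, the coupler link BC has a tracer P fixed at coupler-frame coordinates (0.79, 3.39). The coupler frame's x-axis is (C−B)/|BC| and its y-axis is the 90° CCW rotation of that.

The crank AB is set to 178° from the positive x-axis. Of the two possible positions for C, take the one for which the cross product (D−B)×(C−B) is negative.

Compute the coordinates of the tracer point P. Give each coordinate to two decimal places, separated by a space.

-0.55 -0.31

A=(0,0), D=(4.00,0)
B = A + 4.00·(cos178°, sin178°) = (-3.9976, 0.1396)
|BD| = 7.9988
circle(B,7.00) ∩ circle(D,10.00): a=0.8114, h=6.9528
  candidates: C₊=(-3.0649,7.0772) cross=55.614; C₋=(-3.3076,-6.8263) cross=-55.614
  mode - wants cross < 0 → take C=(-3.3076,-6.8263) (cross=-55.614)
ex = (C−B)/|BC| = (0.0986,-0.9951); ey = (0.9951,0.0986)
P = B + 0.79·ex + 3.39·ey = (-0.5462,-0.3124)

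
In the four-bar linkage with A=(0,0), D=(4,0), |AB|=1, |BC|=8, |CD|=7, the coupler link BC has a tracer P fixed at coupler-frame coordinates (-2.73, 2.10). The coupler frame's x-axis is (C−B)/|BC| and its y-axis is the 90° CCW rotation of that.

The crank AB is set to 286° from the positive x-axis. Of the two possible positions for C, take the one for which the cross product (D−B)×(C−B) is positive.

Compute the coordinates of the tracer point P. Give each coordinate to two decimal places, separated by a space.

-2.44 -3.08

A=(0,0), D=(4.00,0)
B = A + 1.00·(cos286°, sin286°) = (0.2756, -0.9613)
|BD| = 3.8464
circle(B,8.00) ∩ circle(D,7.00): a=3.8731, h=6.9999
  candidates: C₊=(2.2764,6.7845) cross=26.925; C₋=(5.7752,-6.7712) cross=-26.925
  mode + wants cross > 0 → take C=(2.2764,6.7845) (cross=26.925)
ex = (C−B)/|BC| = (0.2501,0.9682); ey = (-0.9682,0.2501)
P = B + -2.73·ex + 2.10·ey = (-2.4404,-3.0793)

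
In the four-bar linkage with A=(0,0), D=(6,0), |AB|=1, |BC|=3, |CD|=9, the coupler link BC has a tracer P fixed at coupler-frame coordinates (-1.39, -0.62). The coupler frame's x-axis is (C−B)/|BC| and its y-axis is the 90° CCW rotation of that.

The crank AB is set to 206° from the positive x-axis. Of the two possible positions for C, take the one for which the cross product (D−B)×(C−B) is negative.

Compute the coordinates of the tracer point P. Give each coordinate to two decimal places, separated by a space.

-0.69 1.07

A=(0,0), D=(6.00,0)
B = A + 1.00·(cos206°, sin206°) = (-0.8988, -0.4384)
|BD| = 6.9127
circle(B,3.00) ∩ circle(D,9.00): a=-1.7514, h=2.4357
  candidates: C₊=(-2.8012,1.8813) cross=16.837; C₋=(-2.4923,-2.9802) cross=-16.837
  mode - wants cross < 0 → take C=(-2.4923,-2.9802) (cross=-16.837)
ex = (C−B)/|BC| = (-0.5312,-0.8473); ey = (0.8473,-0.5312)
P = B + -1.39·ex + -0.62·ey = (-0.6858,1.0687)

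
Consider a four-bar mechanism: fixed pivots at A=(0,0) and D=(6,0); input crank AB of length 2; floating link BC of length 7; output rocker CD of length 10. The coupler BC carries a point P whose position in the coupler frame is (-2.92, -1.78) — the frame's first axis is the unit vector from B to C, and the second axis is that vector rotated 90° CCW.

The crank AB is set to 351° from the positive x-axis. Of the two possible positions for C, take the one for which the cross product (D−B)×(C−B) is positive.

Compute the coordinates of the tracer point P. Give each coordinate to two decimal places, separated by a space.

5.26 -1.27

A=(0,0), D=(6.00,0)
B = A + 2.00·(cos351°, sin351°) = (1.9754, -0.3129)
|BD| = 4.0368
circle(B,7.00) ∩ circle(D,10.00): a=-4.2986, h=5.5247
  candidates: C₊=(-2.7384,4.8621) cross=22.302; C₋=(-1.8821,-6.1541) cross=-22.302
  mode + wants cross > 0 → take C=(-2.7384,4.8621) (cross=22.302)
ex = (C−B)/|BC| = (-0.6734,0.7393); ey = (-0.7393,-0.6734)
P = B + -2.92·ex + -1.78·ey = (5.2576,-1.2729)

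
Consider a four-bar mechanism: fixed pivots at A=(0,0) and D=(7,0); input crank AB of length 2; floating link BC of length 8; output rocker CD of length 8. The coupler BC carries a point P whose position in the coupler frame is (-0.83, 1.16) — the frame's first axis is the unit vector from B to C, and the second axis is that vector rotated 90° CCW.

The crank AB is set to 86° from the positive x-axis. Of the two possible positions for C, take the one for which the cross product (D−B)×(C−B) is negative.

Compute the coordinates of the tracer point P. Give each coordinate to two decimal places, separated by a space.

A=(0,0), D=(7.00,0)
B = A + 2.00·(cos86°, sin86°) = (0.1395, 1.9951)
|BD| = 7.1447
circle(B,8.00) ∩ circle(D,8.00): a=3.5724, h=7.1581
  candidates: C₊=(5.5686,7.8709) cross=51.142; C₋=(1.5709,-5.8758) cross=-51.142
  mode - wants cross < 0 → take C=(1.5709,-5.8758) (cross=-51.142)
ex = (C−B)/|BC| = (0.1789,-0.9839); ey = (0.9839,0.1789)
P = B + -0.83·ex + 1.16·ey = (1.1323,3.0193)

1.13 3.02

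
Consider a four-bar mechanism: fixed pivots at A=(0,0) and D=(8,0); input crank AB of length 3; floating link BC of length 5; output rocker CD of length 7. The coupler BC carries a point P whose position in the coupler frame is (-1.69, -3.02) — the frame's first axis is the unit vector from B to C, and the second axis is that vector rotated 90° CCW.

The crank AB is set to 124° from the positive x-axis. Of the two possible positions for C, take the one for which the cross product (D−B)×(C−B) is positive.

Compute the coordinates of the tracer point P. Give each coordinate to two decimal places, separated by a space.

A=(0,0), D=(8.00,0)
B = A + 3.00·(cos124°, sin124°) = (-1.6776, 2.4871)
|BD| = 9.9921
circle(B,5.00) ∩ circle(D,7.00): a=3.7951, h=3.2554
  candidates: C₊=(2.8083,4.6954) cross=32.528; C₋=(1.1878,-1.6104) cross=-32.528
  mode + wants cross > 0 → take C=(2.8083,4.6954) (cross=32.528)
ex = (C−B)/|BC| = (0.8972,0.4417); ey = (-0.4417,0.8972)
P = B + -1.69·ex + -3.02·ey = (-1.8600,-0.9688)

-1.86 -0.97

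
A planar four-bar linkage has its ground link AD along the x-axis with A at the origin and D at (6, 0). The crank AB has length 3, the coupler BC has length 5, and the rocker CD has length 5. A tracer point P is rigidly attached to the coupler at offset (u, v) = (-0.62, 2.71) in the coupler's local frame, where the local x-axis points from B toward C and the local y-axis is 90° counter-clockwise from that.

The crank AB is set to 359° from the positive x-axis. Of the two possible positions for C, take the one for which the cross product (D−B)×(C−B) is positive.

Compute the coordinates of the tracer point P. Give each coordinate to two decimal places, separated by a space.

A=(0,0), D=(6.00,0)
B = A + 3.00·(cos359°, sin359°) = (2.9995, -0.0524)
|BD| = 3.0009
circle(B,5.00) ∩ circle(D,5.00): a=1.5005, h=4.7696
  candidates: C₊=(4.4166,4.7426) cross=14.313; C₋=(4.5830,-4.7950) cross=-14.313
  mode + wants cross > 0 → take C=(4.4166,4.7426) (cross=14.313)
ex = (C−B)/|BC| = (0.2834,0.9590); ey = (-0.9590,0.2834)
P = B + -0.62·ex + 2.71·ey = (0.2249,0.1211)

0.22 0.12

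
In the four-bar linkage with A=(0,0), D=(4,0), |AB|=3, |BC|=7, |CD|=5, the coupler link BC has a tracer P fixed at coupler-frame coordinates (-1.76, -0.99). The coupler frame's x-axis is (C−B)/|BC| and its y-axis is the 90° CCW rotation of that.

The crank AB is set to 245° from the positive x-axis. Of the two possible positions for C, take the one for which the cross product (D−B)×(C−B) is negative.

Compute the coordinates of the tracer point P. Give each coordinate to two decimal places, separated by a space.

A=(0,0), D=(4.00,0)
B = A + 3.00·(cos245°, sin245°) = (-1.2679, -2.7189)
|BD| = 5.9281
circle(B,7.00) ∩ circle(D,5.00): a=4.9883, h=4.9109
  candidates: C₊=(0.9125,3.9328) cross=29.112; C₋=(5.4172,-4.7949) cross=-29.112
  mode - wants cross < 0 → take C=(5.4172,-4.7949) (cross=-29.112)
ex = (C−B)/|BC| = (0.9550,-0.2966); ey = (0.2966,0.9550)
P = B + -1.76·ex + -0.99·ey = (-3.2423,-3.1424)

-3.24 -3.14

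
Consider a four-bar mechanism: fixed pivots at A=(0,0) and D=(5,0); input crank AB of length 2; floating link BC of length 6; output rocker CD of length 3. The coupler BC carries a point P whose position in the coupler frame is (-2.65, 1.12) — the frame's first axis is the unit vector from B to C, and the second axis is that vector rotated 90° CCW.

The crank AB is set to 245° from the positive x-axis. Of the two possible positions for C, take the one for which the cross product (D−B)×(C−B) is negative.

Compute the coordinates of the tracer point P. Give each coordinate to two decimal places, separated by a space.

A=(0,0), D=(5.00,0)
B = A + 2.00·(cos245°, sin245°) = (-0.8452, -1.8126)
|BD| = 6.1198
circle(B,6.00) ∩ circle(D,3.00): a=5.2659, h=2.8759
  candidates: C₊=(3.3325,2.4939) cross=17.600; C₋=(5.0361,-2.9998) cross=-17.600
  mode - wants cross < 0 → take C=(5.0361,-2.9998) (cross=-17.600)
ex = (C−B)/|BC| = (0.9802,-0.1979); ey = (0.1979,0.9802)
P = B + -2.65·ex + 1.12·ey = (-3.2212,-0.1904)

-3.22 -0.19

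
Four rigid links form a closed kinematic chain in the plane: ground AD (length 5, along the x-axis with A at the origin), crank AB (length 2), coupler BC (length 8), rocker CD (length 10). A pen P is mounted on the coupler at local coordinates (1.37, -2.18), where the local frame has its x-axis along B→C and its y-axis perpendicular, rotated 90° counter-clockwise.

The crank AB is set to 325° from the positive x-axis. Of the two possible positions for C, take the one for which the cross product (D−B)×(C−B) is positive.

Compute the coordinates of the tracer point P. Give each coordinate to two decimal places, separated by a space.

A=(0,0), D=(5.00,0)
B = A + 2.00·(cos325°, sin325°) = (1.6383, -1.1472)
|BD| = 3.5520
circle(B,8.00) ∩ circle(D,10.00): a=-3.2915, h=7.2915
  candidates: C₊=(-3.8317,4.6906) cross=25.900; C₋=(0.8780,-9.1109) cross=-25.900
  mode + wants cross > 0 → take C=(-3.8317,4.6906) (cross=25.900)
ex = (C−B)/|BC| = (-0.6837,0.7297); ey = (-0.7297,-0.6837)
P = B + 1.37·ex + -2.18·ey = (2.2924,1.3431)

2.29 1.34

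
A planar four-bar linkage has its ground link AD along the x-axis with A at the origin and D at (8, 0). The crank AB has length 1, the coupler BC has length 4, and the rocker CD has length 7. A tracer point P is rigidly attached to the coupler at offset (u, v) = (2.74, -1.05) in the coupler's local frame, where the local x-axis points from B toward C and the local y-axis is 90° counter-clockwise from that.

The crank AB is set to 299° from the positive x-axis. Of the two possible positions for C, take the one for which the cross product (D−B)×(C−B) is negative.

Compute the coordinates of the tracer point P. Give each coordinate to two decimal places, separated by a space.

0.96 -3.77

A=(0,0), D=(8.00,0)
B = A + 1.00·(cos299°, sin299°) = (0.4848, -0.8746)
|BD| = 7.5659
circle(B,4.00) ∩ circle(D,7.00): a=1.6021, h=3.6651
  candidates: C₊=(1.6525,2.9511) cross=27.730; C₋=(2.4999,-4.3300) cross=-27.730
  mode - wants cross < 0 → take C=(2.4999,-4.3300) (cross=-27.730)
ex = (C−B)/|BC| = (0.5038,-0.8638); ey = (0.8638,0.5038)
P = B + 2.74·ex + -1.05·ey = (0.9581,-3.7705)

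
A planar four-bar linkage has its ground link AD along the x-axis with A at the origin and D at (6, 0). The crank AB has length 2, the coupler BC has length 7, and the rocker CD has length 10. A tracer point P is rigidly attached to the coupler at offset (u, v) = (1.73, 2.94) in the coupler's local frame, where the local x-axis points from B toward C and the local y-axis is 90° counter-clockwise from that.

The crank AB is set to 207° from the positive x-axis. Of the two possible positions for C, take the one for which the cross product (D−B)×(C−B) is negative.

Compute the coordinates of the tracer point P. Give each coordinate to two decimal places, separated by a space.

A=(0,0), D=(6.00,0)
B = A + 2.00·(cos207°, sin207°) = (-1.7820, -0.9080)
|BD| = 7.8348
circle(B,7.00) ∩ circle(D,10.00): a=0.6627, h=6.9686
  candidates: C₊=(-1.9314,6.0904) cross=54.597; C₋=(-0.3162,-7.7528) cross=-54.597
  mode - wants cross < 0 → take C=(-0.3162,-7.7528) (cross=-54.597)
ex = (C−B)/|BC| = (0.2094,-0.9778); ey = (0.9778,0.2094)
P = B + 1.73·ex + 2.94·ey = (1.4551,-1.9840)

1.46 -1.98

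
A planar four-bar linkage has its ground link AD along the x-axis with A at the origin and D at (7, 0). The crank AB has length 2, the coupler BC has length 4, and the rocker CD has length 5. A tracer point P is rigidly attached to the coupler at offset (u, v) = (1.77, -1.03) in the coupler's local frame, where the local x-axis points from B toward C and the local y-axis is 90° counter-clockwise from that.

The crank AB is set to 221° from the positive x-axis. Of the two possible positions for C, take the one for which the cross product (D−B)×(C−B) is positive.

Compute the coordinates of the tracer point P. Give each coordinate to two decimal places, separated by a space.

A=(0,0), D=(7.00,0)
B = A + 2.00·(cos221°, sin221°) = (-1.5094, -1.3121)
|BD| = 8.6100
circle(B,4.00) ∩ circle(D,5.00): a=3.7823, h=1.3015
  candidates: C₊=(2.0304,0.5506) cross=11.206; C₋=(2.4271,-2.0220) cross=-11.206
  mode + wants cross > 0 → take C=(2.0304,0.5506) (cross=11.206)
ex = (C−B)/|BC| = (0.8850,0.4657); ey = (-0.4657,0.8850)
P = B + 1.77·ex + -1.03·ey = (0.5366,-1.3994)

0.54 -1.40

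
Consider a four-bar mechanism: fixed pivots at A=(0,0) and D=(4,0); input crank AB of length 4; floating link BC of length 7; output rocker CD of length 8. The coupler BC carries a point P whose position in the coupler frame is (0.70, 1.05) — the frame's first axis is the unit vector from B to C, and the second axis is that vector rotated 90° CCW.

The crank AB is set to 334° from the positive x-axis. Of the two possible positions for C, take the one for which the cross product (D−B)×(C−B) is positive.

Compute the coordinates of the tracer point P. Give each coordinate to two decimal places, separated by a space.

3.19 -2.95

A=(0,0), D=(4.00,0)
B = A + 4.00·(cos334°, sin334°) = (3.5952, -1.7535)
|BD| = 1.7996
circle(B,7.00) ∩ circle(D,8.00): a=-3.2678, h=6.1905
  candidates: C₊=(-3.1717,-3.5450) cross=11.140; C₋=(8.8919,-6.3300) cross=-11.140
  mode + wants cross > 0 → take C=(-3.1717,-3.5450) (cross=11.140)
ex = (C−B)/|BC| = (-0.9667,-0.2559); ey = (0.2559,-0.9667)
P = B + 0.70·ex + 1.05·ey = (3.1872,-2.9477)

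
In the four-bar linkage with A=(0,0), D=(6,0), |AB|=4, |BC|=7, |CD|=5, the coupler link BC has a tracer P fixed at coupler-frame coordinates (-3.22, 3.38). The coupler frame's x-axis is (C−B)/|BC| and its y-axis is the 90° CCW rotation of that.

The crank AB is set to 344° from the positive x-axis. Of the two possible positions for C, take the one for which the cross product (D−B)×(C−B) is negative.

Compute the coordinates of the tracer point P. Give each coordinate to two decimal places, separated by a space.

A=(0,0), D=(6.00,0)
B = A + 4.00·(cos344°, sin344°) = (3.8450, -1.1025)
|BD| = 2.4206
circle(B,7.00) ∩ circle(D,5.00): a=6.1677, h=3.3105
  candidates: C₊=(7.8280,4.6539) cross=8.013; C₋=(10.8437,-1.2404) cross=-8.013
  mode - wants cross < 0 → take C=(10.8437,-1.2404) (cross=-8.013)
ex = (C−B)/|BC| = (0.9998,-0.0197); ey = (0.0197,0.9998)
P = B + -3.22·ex + 3.38·ey = (0.6923,2.3402)

0.69 2.34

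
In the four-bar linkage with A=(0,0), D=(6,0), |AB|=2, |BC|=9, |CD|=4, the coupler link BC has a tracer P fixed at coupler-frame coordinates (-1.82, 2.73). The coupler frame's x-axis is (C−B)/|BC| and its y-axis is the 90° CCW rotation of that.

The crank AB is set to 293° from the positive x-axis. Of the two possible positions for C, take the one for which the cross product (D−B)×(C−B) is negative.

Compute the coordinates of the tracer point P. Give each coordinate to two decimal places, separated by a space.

A=(0,0), D=(6.00,0)
B = A + 2.00·(cos293°, sin293°) = (0.7815, -1.8410)
|BD| = 5.5338
circle(B,9.00) ∩ circle(D,4.00): a=8.6399, h=2.5203
  candidates: C₊=(8.0908,3.4101) cross=13.947; C₋=(9.7677,-1.3433) cross=-13.947
  mode - wants cross < 0 → take C=(9.7677,-1.3433) (cross=-13.947)
ex = (C−B)/|BC| = (0.9985,0.0553); ey = (-0.0553,0.9985)
P = B + -1.82·ex + 2.73·ey = (-1.1867,0.7842)

-1.19 0.78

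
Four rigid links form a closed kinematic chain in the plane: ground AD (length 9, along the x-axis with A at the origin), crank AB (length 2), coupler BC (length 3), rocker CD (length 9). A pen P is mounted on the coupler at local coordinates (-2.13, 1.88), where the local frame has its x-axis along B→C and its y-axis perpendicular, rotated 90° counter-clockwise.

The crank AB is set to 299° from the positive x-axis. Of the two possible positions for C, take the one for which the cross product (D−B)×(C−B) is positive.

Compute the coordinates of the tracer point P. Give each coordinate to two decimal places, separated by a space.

A=(0,0), D=(9.00,0)
B = A + 2.00·(cos299°, sin299°) = (0.9696, -1.7492)
|BD| = 8.2187
circle(B,3.00) ∩ circle(D,9.00): a=-0.2709, h=2.9877
  candidates: C₊=(0.0690,1.1124) cross=24.555; C₋=(1.3408,-4.7262) cross=-24.555
  mode + wants cross > 0 → take C=(0.0690,1.1124) (cross=24.555)
ex = (C−B)/|BC| = (-0.3002,0.9539); ey = (-0.9539,-0.3002)
P = B + -2.13·ex + 1.88·ey = (-0.1842,-4.3454)

-0.18 -4.35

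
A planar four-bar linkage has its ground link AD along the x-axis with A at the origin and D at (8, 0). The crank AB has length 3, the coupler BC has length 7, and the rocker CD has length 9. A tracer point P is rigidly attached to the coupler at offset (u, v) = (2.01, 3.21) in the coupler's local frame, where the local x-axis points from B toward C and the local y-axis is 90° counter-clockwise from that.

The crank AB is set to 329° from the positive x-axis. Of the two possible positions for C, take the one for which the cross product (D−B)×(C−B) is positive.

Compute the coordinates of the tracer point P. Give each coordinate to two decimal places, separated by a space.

-1.07 -0.50

A=(0,0), D=(8.00,0)
B = A + 3.00·(cos329°, sin329°) = (2.5715, -1.5451)
|BD| = 5.6441
circle(B,7.00) ∩ circle(D,9.00): a=-0.0128, h=7.0000
  candidates: C₊=(0.6429,5.1840) cross=39.509; C₋=(4.4755,-8.2812) cross=-39.509
  mode + wants cross > 0 → take C=(0.6429,5.1840) (cross=39.509)
ex = (C−B)/|BC| = (-0.2755,0.9613); ey = (-0.9613,-0.2755)
P = B + 2.01·ex + 3.21·ey = (-1.0680,-0.4973)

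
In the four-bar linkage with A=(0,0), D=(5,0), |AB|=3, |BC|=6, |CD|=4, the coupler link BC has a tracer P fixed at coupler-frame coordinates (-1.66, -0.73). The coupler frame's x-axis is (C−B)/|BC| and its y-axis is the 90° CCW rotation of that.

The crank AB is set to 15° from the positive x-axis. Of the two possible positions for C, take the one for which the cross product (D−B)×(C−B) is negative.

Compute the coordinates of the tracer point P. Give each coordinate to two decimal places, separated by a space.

1.17 1.34

A=(0,0), D=(5.00,0)
B = A + 3.00·(cos15°, sin15°) = (2.8978, 0.7765)
|BD| = 2.2410
circle(B,6.00) ∩ circle(D,4.00): a=5.5827, h=2.1984
  candidates: C₊=(8.8964,0.9044) cross=4.927; C₋=(7.3730,-3.2200) cross=-4.927
  mode - wants cross < 0 → take C=(7.3730,-3.2200) (cross=-4.927)
ex = (C−B)/|BC| = (0.7459,-0.6661); ey = (0.6661,0.7459)
P = B + -1.66·ex + -0.73·ey = (1.1734,1.3377)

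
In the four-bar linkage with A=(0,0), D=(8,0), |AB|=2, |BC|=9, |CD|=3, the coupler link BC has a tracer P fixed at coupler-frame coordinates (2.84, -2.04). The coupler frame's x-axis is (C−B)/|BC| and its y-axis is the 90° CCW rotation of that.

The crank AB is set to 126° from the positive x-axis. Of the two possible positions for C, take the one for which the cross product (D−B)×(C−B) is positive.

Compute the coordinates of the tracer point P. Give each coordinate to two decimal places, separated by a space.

1.94 0.03

A=(0,0), D=(8.00,0)
B = A + 2.00·(cos126°, sin126°) = (-1.1756, 1.6180)
|BD| = 9.3171
circle(B,9.00) ∩ circle(D,3.00): a=8.5224, h=2.8928
  candidates: C₊=(7.7197,2.9869) cross=26.953; C₋=(6.7150,-2.7109) cross=-26.953
  mode + wants cross > 0 → take C=(7.7197,2.9869) (cross=26.953)
ex = (C−B)/|BC| = (0.9884,0.1521); ey = (-0.1521,0.9884)
P = B + 2.84·ex + -2.04·ey = (1.9417,0.0337)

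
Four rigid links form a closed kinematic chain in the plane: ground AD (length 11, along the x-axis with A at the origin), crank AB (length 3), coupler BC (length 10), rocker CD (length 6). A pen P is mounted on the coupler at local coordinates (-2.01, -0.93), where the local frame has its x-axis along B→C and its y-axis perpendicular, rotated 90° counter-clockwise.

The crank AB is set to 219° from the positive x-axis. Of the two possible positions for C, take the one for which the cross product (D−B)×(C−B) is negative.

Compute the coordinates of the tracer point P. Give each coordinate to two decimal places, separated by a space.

-4.52 -2.22

A=(0,0), D=(11.00,0)
B = A + 3.00·(cos219°, sin219°) = (-2.3314, -1.8880)
|BD| = 13.4645
circle(B,10.00) ∩ circle(D,6.00): a=9.1089, h=4.1266
  candidates: C₊=(6.1088,3.4751) cross=55.562; C₋=(7.2661,-4.6966) cross=-55.562
  mode - wants cross < 0 → take C=(7.2661,-4.6966) (cross=-55.562)
ex = (C−B)/|BC| = (0.9597,-0.2809); ey = (0.2809,0.9597)
P = B + -2.01·ex + -0.93·ey = (-4.5217,-2.2160)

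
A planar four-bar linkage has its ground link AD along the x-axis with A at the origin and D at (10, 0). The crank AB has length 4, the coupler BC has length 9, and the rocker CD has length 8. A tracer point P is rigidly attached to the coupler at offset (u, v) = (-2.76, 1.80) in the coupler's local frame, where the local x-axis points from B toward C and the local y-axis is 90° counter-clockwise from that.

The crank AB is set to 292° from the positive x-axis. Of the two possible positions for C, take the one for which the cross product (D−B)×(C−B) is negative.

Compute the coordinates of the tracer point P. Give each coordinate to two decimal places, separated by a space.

A=(0,0), D=(10.00,0)
B = A + 4.00·(cos292°, sin292°) = (1.4984, -3.7087)
|BD| = 9.2753
circle(B,9.00) ∩ circle(D,8.00): a=5.5541, h=7.0818
  candidates: C₊=(3.7575,5.0031) cross=65.686; C₋=(9.4208,-7.9790) cross=-65.686
  mode - wants cross < 0 → take C=(9.4208,-7.9790) (cross=-65.686)
ex = (C−B)/|BC| = (0.8803,-0.4745); ey = (0.4745,0.8803)
P = B + -2.76·ex + 1.80·ey = (-0.0771,-0.8147)

-0.08 -0.81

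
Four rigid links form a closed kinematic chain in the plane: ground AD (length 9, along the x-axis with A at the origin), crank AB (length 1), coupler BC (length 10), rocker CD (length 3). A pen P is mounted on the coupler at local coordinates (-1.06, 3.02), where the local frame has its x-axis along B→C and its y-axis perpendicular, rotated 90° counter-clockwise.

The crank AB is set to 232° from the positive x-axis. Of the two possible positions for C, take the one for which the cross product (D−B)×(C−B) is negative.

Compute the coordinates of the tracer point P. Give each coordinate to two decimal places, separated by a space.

A=(0,0), D=(9.00,0)
B = A + 1.00·(cos232°, sin232°) = (-0.6157, -0.7880)
|BD| = 9.6479
circle(B,10.00) ∩ circle(D,3.00): a=9.5400, h=2.9981
  candidates: C₊=(8.6476,2.9792) cross=28.925; C₋=(9.1373,-2.9969) cross=-28.925
  mode - wants cross < 0 → take C=(9.1373,-2.9969) (cross=-28.925)
ex = (C−B)/|BC| = (0.9753,-0.2209); ey = (0.2209,0.9753)
P = B + -1.06·ex + 3.02·ey = (-0.9824,2.3915)

-0.98 2.39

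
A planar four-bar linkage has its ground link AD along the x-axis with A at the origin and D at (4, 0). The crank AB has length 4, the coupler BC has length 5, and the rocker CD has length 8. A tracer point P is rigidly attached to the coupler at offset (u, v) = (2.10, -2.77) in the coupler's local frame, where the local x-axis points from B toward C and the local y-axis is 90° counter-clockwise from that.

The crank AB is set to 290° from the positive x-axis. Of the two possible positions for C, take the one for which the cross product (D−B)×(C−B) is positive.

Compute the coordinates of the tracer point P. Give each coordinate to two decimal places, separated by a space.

A=(0,0), D=(4.00,0)
B = A + 4.00·(cos290°, sin290°) = (1.3681, -3.7588)
|BD| = 4.5886
circle(B,5.00) ∩ circle(D,8.00): a=-1.9553, h=4.6018
  candidates: C₊=(-3.5230,-2.7210) cross=21.116; C₋=(4.0161,-8.0000) cross=-21.116
  mode + wants cross > 0 → take C=(-3.5230,-2.7210) (cross=21.116)
ex = (C−B)/|BC| = (-0.9782,0.2076); ey = (-0.2076,-0.9782)
P = B + 2.10·ex + -2.77·ey = (-0.1113,-0.6132)

-0.11 -0.61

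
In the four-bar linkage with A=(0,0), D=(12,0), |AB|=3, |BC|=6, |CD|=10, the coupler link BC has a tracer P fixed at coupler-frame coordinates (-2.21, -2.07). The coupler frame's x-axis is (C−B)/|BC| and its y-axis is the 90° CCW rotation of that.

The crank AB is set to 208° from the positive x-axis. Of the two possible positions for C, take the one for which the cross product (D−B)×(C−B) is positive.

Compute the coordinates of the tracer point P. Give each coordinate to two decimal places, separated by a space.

A=(0,0), D=(12.00,0)
B = A + 3.00·(cos208°, sin208°) = (-2.6488, -1.4084)
|BD| = 14.7164
circle(B,6.00) ∩ circle(D,10.00): a=5.1838, h=3.0214
  candidates: C₊=(2.2220,2.0952) cross=44.464; C₋=(2.8003,-3.9198) cross=-44.464
  mode + wants cross > 0 → take C=(2.2220,2.0952) (cross=44.464)
ex = (C−B)/|BC| = (0.8118,0.5839); ey = (-0.5839,0.8118)
P = B + -2.21·ex + -2.07·ey = (-3.2342,-4.3793)

-3.23 -4.38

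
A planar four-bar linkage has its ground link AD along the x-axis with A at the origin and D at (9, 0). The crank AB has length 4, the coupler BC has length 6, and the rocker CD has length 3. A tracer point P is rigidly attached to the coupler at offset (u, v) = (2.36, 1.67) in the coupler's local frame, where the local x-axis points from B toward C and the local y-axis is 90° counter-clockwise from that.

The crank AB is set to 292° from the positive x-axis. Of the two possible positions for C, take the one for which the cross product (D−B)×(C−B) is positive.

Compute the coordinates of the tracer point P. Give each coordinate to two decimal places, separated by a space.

A=(0,0), D=(9.00,0)
B = A + 4.00·(cos292°, sin292°) = (1.4984, -3.7087)
|BD| = 8.3683
circle(B,6.00) ∩ circle(D,3.00): a=5.7974, h=1.5461
  candidates: C₊=(6.0101,0.2466) cross=12.938; C₋=(7.3806,-2.5254) cross=-12.938
  mode + wants cross > 0 → take C=(6.0101,0.2466) (cross=12.938)
ex = (C−B)/|BC| = (0.7520,0.6592); ey = (-0.6592,0.7520)
P = B + 2.36·ex + 1.67·ey = (2.1721,-0.8972)

2.17 -0.90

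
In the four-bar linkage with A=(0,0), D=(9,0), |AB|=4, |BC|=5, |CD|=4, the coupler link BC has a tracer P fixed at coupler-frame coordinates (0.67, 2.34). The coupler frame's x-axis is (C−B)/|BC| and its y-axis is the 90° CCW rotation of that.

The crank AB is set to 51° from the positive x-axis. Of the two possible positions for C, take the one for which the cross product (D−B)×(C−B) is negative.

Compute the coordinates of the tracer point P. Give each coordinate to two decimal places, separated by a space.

A=(0,0), D=(9.00,0)
B = A + 4.00·(cos51°, sin51°) = (2.5173, 3.1086)
|BD| = 7.1895
circle(B,5.00) ∩ circle(D,4.00): a=4.2207, h=2.6807
  candidates: C₊=(7.4821,3.7008) cross=19.273; C₋=(5.1640,-1.1335) cross=-19.273
  mode - wants cross < 0 → take C=(5.1640,-1.1335) (cross=-19.273)
ex = (C−B)/|BC| = (0.5293,-0.8484); ey = (0.8484,0.5293)
P = B + 0.67·ex + 2.34·ey = (4.8572,3.7788)

4.86 3.78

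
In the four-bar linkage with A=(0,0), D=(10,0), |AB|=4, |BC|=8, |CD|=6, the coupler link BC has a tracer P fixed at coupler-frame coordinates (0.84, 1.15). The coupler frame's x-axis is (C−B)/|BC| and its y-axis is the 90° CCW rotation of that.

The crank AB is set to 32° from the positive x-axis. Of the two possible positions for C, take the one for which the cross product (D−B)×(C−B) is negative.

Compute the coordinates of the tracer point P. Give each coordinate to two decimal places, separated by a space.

4.79 1.86

A=(0,0), D=(10.00,0)
B = A + 4.00·(cos32°, sin32°) = (3.3922, 2.1197)
|BD| = 6.9395
circle(B,8.00) ∩ circle(D,6.00): a=5.4872, h=5.8216
  candidates: C₊=(10.3953,5.9870) cross=40.399; C₋=(6.8389,-5.0998) cross=-40.399
  mode - wants cross < 0 → take C=(6.8389,-5.0998) (cross=-40.399)
ex = (C−B)/|BC| = (0.4308,-0.9024); ey = (0.9024,0.4308)
P = B + 0.84·ex + 1.15·ey = (4.7919,1.8571)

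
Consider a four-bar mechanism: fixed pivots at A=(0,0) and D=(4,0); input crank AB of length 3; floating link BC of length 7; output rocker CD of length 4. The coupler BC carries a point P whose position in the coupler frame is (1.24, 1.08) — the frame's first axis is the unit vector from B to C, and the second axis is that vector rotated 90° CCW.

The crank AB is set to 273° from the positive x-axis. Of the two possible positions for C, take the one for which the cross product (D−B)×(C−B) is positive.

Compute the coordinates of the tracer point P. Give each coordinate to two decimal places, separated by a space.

-0.48 -1.48

A=(0,0), D=(4.00,0)
B = A + 3.00·(cos273°, sin273°) = (0.1570, -2.9959)
|BD| = 4.8728
circle(B,7.00) ∩ circle(D,4.00): a=5.8225, h=3.8856
  candidates: C₊=(2.3601,3.6484) cross=18.934; C₋=(7.1380,-2.4805) cross=-18.934
  mode + wants cross > 0 → take C=(2.3601,3.6484) (cross=18.934)
ex = (C−B)/|BC| = (0.3147,0.9492); ey = (-0.9492,0.3147)
P = B + 1.24·ex + 1.08·ey = (-0.4778,-1.4790)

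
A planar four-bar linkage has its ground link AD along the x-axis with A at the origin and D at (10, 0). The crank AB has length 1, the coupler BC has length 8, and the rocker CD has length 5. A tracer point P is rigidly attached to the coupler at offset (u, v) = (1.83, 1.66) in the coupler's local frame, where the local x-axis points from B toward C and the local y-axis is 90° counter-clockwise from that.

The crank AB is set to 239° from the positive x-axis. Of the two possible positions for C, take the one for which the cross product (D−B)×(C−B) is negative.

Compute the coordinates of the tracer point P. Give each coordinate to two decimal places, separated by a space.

A=(0,0), D=(10.00,0)
B = A + 1.00·(cos239°, sin239°) = (-0.5150, -0.8572)
|BD| = 10.5499
circle(B,8.00) ∩ circle(D,5.00): a=7.1233, h=3.6412
  candidates: C₊=(6.2889,3.3508) cross=38.414; C₋=(6.8806,-3.9076) cross=-38.414
  mode - wants cross < 0 → take C=(6.8806,-3.9076) (cross=-38.414)
ex = (C−B)/|BC| = (0.9245,-0.3813); ey = (0.3813,0.9245)
P = B + 1.83·ex + 1.66·ey = (1.8097,-0.0204)

1.81 -0.02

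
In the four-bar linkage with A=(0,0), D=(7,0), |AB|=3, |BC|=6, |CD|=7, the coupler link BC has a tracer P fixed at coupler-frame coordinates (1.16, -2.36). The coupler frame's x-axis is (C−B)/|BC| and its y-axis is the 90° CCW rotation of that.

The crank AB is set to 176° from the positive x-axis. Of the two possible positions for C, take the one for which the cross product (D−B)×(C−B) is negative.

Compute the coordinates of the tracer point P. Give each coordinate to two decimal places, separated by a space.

A=(0,0), D=(7.00,0)
B = A + 3.00·(cos176°, sin176°) = (-2.9927, 0.2093)
|BD| = 9.9949
circle(B,6.00) ∩ circle(D,7.00): a=4.3471, h=4.1355
  candidates: C₊=(1.4401,4.2529) cross=41.334; C₋=(1.2669,-4.0164) cross=-41.334
  mode - wants cross < 0 → take C=(1.2669,-4.0164) (cross=-41.334)
ex = (C−B)/|BC| = (0.7099,-0.7043); ey = (0.7043,0.7099)
P = B + 1.16·ex + -2.36·ey = (-3.8313,-2.2831)

-3.83 -2.28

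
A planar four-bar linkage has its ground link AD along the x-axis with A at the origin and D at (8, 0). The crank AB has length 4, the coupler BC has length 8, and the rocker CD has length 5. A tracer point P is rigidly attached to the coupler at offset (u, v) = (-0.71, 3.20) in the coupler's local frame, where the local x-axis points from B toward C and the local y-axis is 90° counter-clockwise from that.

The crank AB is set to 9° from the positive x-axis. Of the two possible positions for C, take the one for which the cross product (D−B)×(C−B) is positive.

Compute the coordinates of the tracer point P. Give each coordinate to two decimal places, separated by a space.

A=(0,0), D=(8.00,0)
B = A + 4.00·(cos9°, sin9°) = (3.9508, 0.6257)
|BD| = 4.0973
circle(B,8.00) ∩ circle(D,5.00): a=6.8079, h=4.2015
  candidates: C₊=(11.3204,3.7383) cross=17.215; C₋=(10.0371,-4.5662) cross=-17.215
  mode + wants cross > 0 → take C=(11.3204,3.7383) (cross=17.215)
ex = (C−B)/|BC| = (0.9212,0.3891); ey = (-0.3891,0.9212)
P = B + -0.71·ex + 3.20·ey = (2.0517,3.2974)

2.05 3.30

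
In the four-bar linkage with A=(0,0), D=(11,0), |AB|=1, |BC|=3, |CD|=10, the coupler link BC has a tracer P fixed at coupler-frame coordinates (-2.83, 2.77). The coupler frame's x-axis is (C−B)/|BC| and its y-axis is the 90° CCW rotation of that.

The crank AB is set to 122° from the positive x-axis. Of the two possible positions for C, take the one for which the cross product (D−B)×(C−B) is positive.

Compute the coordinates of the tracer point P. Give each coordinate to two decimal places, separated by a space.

-4.48 0.61

A=(0,0), D=(11.00,0)
B = A + 1.00·(cos122°, sin122°) = (-0.5299, 0.8480)
|BD| = 11.5611
circle(B,3.00) ∩ circle(D,10.00): a=1.8449, h=2.3657
  candidates: C₊=(1.4835,3.0720) cross=27.349; C₋=(1.1365,-1.6466) cross=-27.349
  mode + wants cross > 0 → take C=(1.4835,3.0720) (cross=27.349)
ex = (C−B)/|BC| = (0.6712,0.7413); ey = (-0.7413,0.6712)
P = B + -2.83·ex + 2.77·ey = (-4.4827,0.6092)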